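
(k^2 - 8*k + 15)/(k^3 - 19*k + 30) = (k - 5)/(k^2 + 3*k - 10)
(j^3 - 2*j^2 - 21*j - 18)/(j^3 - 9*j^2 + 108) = (j + 1)/(j - 6)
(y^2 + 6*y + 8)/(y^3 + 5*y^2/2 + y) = 2*(y + 4)/(y*(2*y + 1))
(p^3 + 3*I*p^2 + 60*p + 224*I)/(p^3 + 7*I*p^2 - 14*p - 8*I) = (p^2 - I*p + 56)/(p^2 + 3*I*p - 2)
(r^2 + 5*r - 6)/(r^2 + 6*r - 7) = (r + 6)/(r + 7)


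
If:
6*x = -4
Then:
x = -2/3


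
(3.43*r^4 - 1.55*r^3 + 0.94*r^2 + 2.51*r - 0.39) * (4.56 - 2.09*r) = -7.1687*r^5 + 18.8803*r^4 - 9.0326*r^3 - 0.959499999999999*r^2 + 12.2607*r - 1.7784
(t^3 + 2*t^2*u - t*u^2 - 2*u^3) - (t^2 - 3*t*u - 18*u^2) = t^3 + 2*t^2*u - t^2 - t*u^2 + 3*t*u - 2*u^3 + 18*u^2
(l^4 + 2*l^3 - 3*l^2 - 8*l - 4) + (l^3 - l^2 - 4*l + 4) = l^4 + 3*l^3 - 4*l^2 - 12*l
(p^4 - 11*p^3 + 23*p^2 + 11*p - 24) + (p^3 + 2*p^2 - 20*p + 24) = p^4 - 10*p^3 + 25*p^2 - 9*p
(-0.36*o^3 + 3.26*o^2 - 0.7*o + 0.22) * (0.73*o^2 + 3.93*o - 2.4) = -0.2628*o^5 + 0.965*o^4 + 13.1648*o^3 - 10.4144*o^2 + 2.5446*o - 0.528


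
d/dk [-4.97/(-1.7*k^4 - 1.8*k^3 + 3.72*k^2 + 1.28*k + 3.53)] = (-33.796*k^3 - 26.838*k^2 + 36.9768*k + 6.3616)/(-1.7*k^4 - 1.8*k^3 + 3.72*k^2 + 1.28*k + 3.53)^2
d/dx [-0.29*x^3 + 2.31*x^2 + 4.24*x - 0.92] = -0.87*x^2 + 4.62*x + 4.24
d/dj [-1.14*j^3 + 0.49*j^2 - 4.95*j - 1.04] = -3.42*j^2 + 0.98*j - 4.95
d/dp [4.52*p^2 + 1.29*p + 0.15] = 9.04*p + 1.29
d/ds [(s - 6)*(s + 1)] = 2*s - 5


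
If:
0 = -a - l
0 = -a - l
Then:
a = -l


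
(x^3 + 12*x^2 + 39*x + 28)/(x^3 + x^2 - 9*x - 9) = (x^2 + 11*x + 28)/(x^2 - 9)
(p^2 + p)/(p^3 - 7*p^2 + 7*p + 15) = p/(p^2 - 8*p + 15)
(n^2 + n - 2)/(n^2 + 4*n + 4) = (n - 1)/(n + 2)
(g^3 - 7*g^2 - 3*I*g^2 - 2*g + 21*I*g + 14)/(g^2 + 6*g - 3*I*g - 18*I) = (g^3 - g^2*(7 + 3*I) + g*(-2 + 21*I) + 14)/(g^2 + 3*g*(2 - I) - 18*I)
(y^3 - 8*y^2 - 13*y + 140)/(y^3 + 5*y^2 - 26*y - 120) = (y - 7)/(y + 6)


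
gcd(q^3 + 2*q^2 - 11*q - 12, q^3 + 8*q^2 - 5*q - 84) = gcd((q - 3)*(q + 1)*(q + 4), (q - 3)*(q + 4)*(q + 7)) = q^2 + q - 12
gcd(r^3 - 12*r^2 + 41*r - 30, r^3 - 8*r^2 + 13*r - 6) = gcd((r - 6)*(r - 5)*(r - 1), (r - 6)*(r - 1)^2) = r^2 - 7*r + 6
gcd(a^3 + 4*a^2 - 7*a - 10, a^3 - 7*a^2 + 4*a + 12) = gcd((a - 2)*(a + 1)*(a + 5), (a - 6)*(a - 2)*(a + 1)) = a^2 - a - 2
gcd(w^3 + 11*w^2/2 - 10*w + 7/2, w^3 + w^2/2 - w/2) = w - 1/2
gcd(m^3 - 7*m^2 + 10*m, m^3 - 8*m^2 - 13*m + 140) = m - 5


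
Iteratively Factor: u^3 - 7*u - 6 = (u + 2)*(u^2 - 2*u - 3) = (u + 1)*(u + 2)*(u - 3)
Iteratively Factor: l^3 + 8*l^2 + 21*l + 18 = (l + 3)*(l^2 + 5*l + 6) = (l + 3)^2*(l + 2)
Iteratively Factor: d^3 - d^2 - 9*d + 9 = (d - 1)*(d^2 - 9) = (d - 1)*(d + 3)*(d - 3)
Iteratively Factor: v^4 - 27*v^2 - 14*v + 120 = (v + 3)*(v^3 - 3*v^2 - 18*v + 40) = (v + 3)*(v + 4)*(v^2 - 7*v + 10) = (v - 2)*(v + 3)*(v + 4)*(v - 5)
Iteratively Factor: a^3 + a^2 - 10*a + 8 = (a - 1)*(a^2 + 2*a - 8) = (a - 1)*(a + 4)*(a - 2)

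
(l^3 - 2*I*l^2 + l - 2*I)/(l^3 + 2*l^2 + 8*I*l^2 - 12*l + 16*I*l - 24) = (l^3 - 2*I*l^2 + l - 2*I)/(l^3 + l^2*(2 + 8*I) + l*(-12 + 16*I) - 24)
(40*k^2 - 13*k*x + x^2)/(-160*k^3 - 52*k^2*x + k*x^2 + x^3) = (-5*k + x)/(20*k^2 + 9*k*x + x^2)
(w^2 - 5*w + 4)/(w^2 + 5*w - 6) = (w - 4)/(w + 6)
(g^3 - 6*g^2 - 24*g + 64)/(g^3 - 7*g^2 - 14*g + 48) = (g + 4)/(g + 3)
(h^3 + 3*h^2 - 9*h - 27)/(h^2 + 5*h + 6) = (h^2 - 9)/(h + 2)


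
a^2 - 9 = (a - 3)*(a + 3)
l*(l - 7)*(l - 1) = l^3 - 8*l^2 + 7*l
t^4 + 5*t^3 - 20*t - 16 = (t - 2)*(t + 1)*(t + 2)*(t + 4)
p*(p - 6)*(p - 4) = p^3 - 10*p^2 + 24*p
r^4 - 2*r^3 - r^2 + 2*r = r*(r - 2)*(r - 1)*(r + 1)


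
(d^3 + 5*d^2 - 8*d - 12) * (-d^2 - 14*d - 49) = -d^5 - 19*d^4 - 111*d^3 - 121*d^2 + 560*d + 588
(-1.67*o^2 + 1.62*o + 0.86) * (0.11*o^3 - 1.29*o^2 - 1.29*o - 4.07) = -0.1837*o^5 + 2.3325*o^4 + 0.1591*o^3 + 3.5977*o^2 - 7.7028*o - 3.5002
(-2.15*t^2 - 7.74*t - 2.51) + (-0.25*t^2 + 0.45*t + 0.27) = -2.4*t^2 - 7.29*t - 2.24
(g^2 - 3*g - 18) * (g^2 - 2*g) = g^4 - 5*g^3 - 12*g^2 + 36*g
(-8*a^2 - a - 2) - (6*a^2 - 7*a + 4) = -14*a^2 + 6*a - 6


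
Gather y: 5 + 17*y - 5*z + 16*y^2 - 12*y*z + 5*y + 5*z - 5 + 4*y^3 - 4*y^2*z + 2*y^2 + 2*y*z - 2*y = 4*y^3 + y^2*(18 - 4*z) + y*(20 - 10*z)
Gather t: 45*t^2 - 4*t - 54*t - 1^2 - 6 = 45*t^2 - 58*t - 7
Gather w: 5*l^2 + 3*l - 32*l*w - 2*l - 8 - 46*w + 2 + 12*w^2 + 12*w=5*l^2 + l + 12*w^2 + w*(-32*l - 34) - 6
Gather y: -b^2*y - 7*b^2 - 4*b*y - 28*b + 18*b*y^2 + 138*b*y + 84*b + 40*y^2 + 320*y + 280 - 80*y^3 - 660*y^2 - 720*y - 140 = -7*b^2 + 56*b - 80*y^3 + y^2*(18*b - 620) + y*(-b^2 + 134*b - 400) + 140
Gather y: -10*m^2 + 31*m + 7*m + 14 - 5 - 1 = -10*m^2 + 38*m + 8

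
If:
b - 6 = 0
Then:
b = 6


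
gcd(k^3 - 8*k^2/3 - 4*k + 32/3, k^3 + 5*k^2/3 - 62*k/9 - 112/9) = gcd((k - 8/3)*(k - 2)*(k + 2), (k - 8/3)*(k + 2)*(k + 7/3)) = k^2 - 2*k/3 - 16/3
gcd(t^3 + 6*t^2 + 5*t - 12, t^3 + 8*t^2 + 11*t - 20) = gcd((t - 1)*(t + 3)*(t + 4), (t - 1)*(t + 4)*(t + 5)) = t^2 + 3*t - 4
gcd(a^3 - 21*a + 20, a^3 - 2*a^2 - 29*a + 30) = a^2 + 4*a - 5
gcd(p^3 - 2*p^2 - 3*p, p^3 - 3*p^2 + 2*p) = p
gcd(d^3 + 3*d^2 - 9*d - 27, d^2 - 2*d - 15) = d + 3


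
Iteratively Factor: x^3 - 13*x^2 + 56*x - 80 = (x - 4)*(x^2 - 9*x + 20) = (x - 4)^2*(x - 5)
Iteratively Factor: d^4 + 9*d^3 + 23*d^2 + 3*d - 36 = (d - 1)*(d^3 + 10*d^2 + 33*d + 36) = (d - 1)*(d + 3)*(d^2 + 7*d + 12) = (d - 1)*(d + 3)^2*(d + 4)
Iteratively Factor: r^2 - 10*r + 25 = (r - 5)*(r - 5)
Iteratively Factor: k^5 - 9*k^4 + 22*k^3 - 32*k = (k - 4)*(k^4 - 5*k^3 + 2*k^2 + 8*k) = (k - 4)^2*(k^3 - k^2 - 2*k) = (k - 4)^2*(k - 2)*(k^2 + k) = (k - 4)^2*(k - 2)*(k + 1)*(k)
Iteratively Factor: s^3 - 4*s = (s - 2)*(s^2 + 2*s) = (s - 2)*(s + 2)*(s)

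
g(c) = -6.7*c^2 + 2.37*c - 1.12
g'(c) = 2.37 - 13.4*c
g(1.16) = -7.39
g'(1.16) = -13.17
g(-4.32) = -136.40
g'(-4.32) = 60.26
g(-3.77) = -105.28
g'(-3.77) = 52.89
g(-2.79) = -59.89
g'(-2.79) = 39.76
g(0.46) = -1.45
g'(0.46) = -3.79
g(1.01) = -5.56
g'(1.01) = -11.16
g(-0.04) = -1.23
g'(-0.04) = 2.91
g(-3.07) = -71.54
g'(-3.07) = 43.51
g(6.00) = -228.10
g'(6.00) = -78.03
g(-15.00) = -1544.17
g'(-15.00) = 203.37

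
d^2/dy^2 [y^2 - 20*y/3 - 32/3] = 2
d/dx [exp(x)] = exp(x)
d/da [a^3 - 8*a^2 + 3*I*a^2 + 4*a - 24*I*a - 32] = 3*a^2 + a*(-16 + 6*I) + 4 - 24*I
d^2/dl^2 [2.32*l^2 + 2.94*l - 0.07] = 4.64000000000000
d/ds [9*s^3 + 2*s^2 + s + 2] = 27*s^2 + 4*s + 1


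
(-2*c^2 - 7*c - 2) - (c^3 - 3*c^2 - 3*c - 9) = -c^3 + c^2 - 4*c + 7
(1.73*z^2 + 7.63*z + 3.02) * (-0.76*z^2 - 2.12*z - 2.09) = -1.3148*z^4 - 9.4664*z^3 - 22.0865*z^2 - 22.3491*z - 6.3118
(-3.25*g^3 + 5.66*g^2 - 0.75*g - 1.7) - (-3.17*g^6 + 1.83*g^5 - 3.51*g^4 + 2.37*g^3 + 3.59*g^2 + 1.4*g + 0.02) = 3.17*g^6 - 1.83*g^5 + 3.51*g^4 - 5.62*g^3 + 2.07*g^2 - 2.15*g - 1.72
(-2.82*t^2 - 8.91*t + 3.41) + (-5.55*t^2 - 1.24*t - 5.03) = -8.37*t^2 - 10.15*t - 1.62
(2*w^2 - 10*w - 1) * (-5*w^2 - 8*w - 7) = -10*w^4 + 34*w^3 + 71*w^2 + 78*w + 7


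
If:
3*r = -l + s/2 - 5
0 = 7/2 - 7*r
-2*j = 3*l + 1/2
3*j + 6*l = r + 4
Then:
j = -11/2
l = 7/2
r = 1/2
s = 20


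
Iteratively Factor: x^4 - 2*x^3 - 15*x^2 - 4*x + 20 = (x + 2)*(x^3 - 4*x^2 - 7*x + 10) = (x - 1)*(x + 2)*(x^2 - 3*x - 10) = (x - 5)*(x - 1)*(x + 2)*(x + 2)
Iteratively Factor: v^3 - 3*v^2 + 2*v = (v)*(v^2 - 3*v + 2) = v*(v - 1)*(v - 2)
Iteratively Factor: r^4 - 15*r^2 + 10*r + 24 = (r + 1)*(r^3 - r^2 - 14*r + 24) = (r - 3)*(r + 1)*(r^2 + 2*r - 8) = (r - 3)*(r + 1)*(r + 4)*(r - 2)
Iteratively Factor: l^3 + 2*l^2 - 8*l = (l)*(l^2 + 2*l - 8) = l*(l + 4)*(l - 2)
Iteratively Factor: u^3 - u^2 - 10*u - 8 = (u + 2)*(u^2 - 3*u - 4) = (u + 1)*(u + 2)*(u - 4)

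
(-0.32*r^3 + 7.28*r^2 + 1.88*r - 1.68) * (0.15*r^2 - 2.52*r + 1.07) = -0.048*r^5 + 1.8984*r^4 - 18.406*r^3 + 2.8*r^2 + 6.2452*r - 1.7976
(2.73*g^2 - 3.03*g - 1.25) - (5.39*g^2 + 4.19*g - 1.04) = -2.66*g^2 - 7.22*g - 0.21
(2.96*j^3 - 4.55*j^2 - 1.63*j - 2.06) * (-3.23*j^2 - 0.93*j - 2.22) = -9.5608*j^5 + 11.9437*j^4 + 2.9252*j^3 + 18.2707*j^2 + 5.5344*j + 4.5732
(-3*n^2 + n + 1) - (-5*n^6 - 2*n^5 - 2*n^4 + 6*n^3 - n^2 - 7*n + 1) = 5*n^6 + 2*n^5 + 2*n^4 - 6*n^3 - 2*n^2 + 8*n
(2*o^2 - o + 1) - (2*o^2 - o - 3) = 4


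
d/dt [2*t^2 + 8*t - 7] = 4*t + 8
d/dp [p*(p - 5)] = 2*p - 5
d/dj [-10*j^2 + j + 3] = 1 - 20*j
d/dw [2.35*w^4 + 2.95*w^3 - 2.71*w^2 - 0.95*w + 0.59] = 9.4*w^3 + 8.85*w^2 - 5.42*w - 0.95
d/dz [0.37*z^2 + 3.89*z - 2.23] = 0.74*z + 3.89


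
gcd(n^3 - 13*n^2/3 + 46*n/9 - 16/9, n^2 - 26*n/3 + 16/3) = n - 2/3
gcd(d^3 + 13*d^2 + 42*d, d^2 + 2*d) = d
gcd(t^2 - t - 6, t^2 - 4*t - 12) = t + 2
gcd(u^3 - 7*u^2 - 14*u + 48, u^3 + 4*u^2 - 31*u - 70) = 1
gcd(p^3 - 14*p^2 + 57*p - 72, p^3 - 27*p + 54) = p^2 - 6*p + 9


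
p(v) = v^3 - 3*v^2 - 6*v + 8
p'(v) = 3*v^2 - 6*v - 6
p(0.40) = 5.18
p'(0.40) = -7.92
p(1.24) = -2.15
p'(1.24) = -8.83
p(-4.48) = -115.25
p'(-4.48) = 81.09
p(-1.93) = 1.22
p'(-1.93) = 16.75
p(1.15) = -1.35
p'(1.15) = -8.93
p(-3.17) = -34.98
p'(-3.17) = 43.17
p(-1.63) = 5.48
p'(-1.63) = 11.75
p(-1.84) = 2.65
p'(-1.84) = 15.20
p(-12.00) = -2080.00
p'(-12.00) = 498.00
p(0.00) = 8.00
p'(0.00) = -6.00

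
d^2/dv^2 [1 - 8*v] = 0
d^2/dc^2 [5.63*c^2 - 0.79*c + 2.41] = 11.2600000000000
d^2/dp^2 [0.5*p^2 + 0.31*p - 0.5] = 1.00000000000000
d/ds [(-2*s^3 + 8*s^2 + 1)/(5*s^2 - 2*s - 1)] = 2*(-5*s^4 + 4*s^3 - 5*s^2 - 13*s + 1)/(25*s^4 - 20*s^3 - 6*s^2 + 4*s + 1)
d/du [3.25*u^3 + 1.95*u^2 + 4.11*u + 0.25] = 9.75*u^2 + 3.9*u + 4.11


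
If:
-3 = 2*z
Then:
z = -3/2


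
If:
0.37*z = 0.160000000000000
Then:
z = 0.43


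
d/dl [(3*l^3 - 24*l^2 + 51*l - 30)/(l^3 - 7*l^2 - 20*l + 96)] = 3*(l^4 - 74*l^3 + 597*l^2 - 1676*l + 1432)/(l^6 - 14*l^5 + 9*l^4 + 472*l^3 - 944*l^2 - 3840*l + 9216)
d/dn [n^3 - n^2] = n*(3*n - 2)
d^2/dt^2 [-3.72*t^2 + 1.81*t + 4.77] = -7.44000000000000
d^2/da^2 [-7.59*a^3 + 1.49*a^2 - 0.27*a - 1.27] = 2.98 - 45.54*a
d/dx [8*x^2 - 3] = 16*x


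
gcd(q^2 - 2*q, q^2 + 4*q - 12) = q - 2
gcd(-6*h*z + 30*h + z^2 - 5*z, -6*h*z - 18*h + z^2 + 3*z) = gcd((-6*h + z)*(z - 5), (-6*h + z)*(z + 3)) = -6*h + z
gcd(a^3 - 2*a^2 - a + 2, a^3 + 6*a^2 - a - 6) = a^2 - 1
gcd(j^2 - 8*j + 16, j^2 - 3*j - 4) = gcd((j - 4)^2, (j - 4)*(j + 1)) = j - 4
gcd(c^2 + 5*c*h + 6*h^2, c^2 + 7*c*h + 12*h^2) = c + 3*h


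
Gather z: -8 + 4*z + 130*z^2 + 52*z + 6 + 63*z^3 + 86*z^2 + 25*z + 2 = 63*z^3 + 216*z^2 + 81*z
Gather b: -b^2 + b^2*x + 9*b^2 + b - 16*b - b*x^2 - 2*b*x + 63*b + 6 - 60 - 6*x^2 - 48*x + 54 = b^2*(x + 8) + b*(-x^2 - 2*x + 48) - 6*x^2 - 48*x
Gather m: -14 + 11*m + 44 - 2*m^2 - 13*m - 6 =-2*m^2 - 2*m + 24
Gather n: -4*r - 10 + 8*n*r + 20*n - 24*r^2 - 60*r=n*(8*r + 20) - 24*r^2 - 64*r - 10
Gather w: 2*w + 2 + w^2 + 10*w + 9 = w^2 + 12*w + 11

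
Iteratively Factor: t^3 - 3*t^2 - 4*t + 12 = (t - 3)*(t^2 - 4) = (t - 3)*(t + 2)*(t - 2)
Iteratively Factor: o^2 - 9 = (o - 3)*(o + 3)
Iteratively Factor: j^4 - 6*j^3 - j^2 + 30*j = (j - 5)*(j^3 - j^2 - 6*j) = (j - 5)*(j - 3)*(j^2 + 2*j) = j*(j - 5)*(j - 3)*(j + 2)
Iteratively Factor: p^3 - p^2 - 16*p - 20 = (p + 2)*(p^2 - 3*p - 10) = (p - 5)*(p + 2)*(p + 2)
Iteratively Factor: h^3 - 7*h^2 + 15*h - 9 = (h - 3)*(h^2 - 4*h + 3) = (h - 3)^2*(h - 1)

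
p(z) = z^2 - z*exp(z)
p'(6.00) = -2812.00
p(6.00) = -2384.57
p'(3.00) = -74.34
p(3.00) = -51.26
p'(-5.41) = -10.80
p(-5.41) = 29.29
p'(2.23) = -25.58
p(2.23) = -15.77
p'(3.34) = -115.79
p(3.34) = -83.10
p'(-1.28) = -2.48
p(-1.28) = 1.99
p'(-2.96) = -5.82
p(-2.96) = 8.91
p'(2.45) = -35.08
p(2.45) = -22.39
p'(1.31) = -5.94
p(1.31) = -3.14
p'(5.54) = -1654.51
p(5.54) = -1380.22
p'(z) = -z*exp(z) + 2*z - exp(z)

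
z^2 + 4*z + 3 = (z + 1)*(z + 3)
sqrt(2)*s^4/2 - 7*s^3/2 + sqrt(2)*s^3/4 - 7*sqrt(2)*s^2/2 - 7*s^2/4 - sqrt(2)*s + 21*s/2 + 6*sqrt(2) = (s - 3/2)*(s + 2)*(s - 4*sqrt(2))*(sqrt(2)*s/2 + 1/2)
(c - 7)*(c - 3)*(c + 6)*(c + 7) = c^4 + 3*c^3 - 67*c^2 - 147*c + 882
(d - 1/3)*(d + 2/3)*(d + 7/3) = d^3 + 8*d^2/3 + 5*d/9 - 14/27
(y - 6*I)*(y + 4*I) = y^2 - 2*I*y + 24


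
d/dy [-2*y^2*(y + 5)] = 2*y*(-3*y - 10)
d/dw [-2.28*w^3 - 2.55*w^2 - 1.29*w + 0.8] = -6.84*w^2 - 5.1*w - 1.29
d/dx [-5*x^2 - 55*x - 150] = -10*x - 55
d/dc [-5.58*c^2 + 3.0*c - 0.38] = 3.0 - 11.16*c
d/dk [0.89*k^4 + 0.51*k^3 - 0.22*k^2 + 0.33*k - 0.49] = 3.56*k^3 + 1.53*k^2 - 0.44*k + 0.33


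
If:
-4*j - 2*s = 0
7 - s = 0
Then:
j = -7/2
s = 7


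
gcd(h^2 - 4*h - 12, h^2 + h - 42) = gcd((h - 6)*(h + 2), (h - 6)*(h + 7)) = h - 6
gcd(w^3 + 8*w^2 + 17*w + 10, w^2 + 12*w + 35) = w + 5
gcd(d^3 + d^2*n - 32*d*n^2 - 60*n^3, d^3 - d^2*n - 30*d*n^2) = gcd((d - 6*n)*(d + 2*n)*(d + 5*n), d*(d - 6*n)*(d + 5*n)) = d^2 - d*n - 30*n^2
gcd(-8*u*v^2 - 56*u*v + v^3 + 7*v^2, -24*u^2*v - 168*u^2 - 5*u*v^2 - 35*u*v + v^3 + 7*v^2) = 8*u*v + 56*u - v^2 - 7*v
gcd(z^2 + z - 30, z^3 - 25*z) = z - 5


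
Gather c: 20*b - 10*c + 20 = 20*b - 10*c + 20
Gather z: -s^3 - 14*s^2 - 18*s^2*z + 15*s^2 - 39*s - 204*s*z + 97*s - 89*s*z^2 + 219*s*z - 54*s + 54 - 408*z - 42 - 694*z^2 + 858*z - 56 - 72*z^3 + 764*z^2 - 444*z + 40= -s^3 + s^2 + 4*s - 72*z^3 + z^2*(70 - 89*s) + z*(-18*s^2 + 15*s + 6) - 4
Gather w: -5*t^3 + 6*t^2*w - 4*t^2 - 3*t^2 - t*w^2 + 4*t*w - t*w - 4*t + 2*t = -5*t^3 - 7*t^2 - t*w^2 - 2*t + w*(6*t^2 + 3*t)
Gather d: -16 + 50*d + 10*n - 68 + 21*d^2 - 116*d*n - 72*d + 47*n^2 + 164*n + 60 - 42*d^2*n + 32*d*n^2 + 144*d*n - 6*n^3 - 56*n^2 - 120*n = d^2*(21 - 42*n) + d*(32*n^2 + 28*n - 22) - 6*n^3 - 9*n^2 + 54*n - 24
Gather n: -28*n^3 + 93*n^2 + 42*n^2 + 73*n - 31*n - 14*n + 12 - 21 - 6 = -28*n^3 + 135*n^2 + 28*n - 15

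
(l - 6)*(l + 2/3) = l^2 - 16*l/3 - 4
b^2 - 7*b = b*(b - 7)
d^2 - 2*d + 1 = (d - 1)^2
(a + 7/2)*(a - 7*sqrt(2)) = a^2 - 7*sqrt(2)*a + 7*a/2 - 49*sqrt(2)/2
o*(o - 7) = o^2 - 7*o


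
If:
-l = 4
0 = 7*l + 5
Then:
No Solution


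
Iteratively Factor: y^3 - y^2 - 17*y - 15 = (y + 3)*(y^2 - 4*y - 5) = (y + 1)*(y + 3)*(y - 5)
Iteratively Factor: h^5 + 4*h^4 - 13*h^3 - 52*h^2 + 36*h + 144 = (h + 4)*(h^4 - 13*h^2 + 36) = (h - 3)*(h + 4)*(h^3 + 3*h^2 - 4*h - 12) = (h - 3)*(h - 2)*(h + 4)*(h^2 + 5*h + 6) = (h - 3)*(h - 2)*(h + 2)*(h + 4)*(h + 3)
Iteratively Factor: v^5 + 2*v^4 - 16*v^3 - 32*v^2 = (v)*(v^4 + 2*v^3 - 16*v^2 - 32*v) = v^2*(v^3 + 2*v^2 - 16*v - 32) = v^2*(v + 4)*(v^2 - 2*v - 8) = v^2*(v + 2)*(v + 4)*(v - 4)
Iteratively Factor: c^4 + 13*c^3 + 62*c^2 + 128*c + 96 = (c + 4)*(c^3 + 9*c^2 + 26*c + 24) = (c + 2)*(c + 4)*(c^2 + 7*c + 12) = (c + 2)*(c + 3)*(c + 4)*(c + 4)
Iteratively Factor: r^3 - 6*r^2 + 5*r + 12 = (r + 1)*(r^2 - 7*r + 12) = (r - 3)*(r + 1)*(r - 4)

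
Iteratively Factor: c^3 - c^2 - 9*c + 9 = (c - 1)*(c^2 - 9) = (c - 1)*(c + 3)*(c - 3)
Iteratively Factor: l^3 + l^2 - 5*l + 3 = (l - 1)*(l^2 + 2*l - 3) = (l - 1)*(l + 3)*(l - 1)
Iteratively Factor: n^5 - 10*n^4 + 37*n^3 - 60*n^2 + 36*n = (n - 3)*(n^4 - 7*n^3 + 16*n^2 - 12*n) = (n - 3)*(n - 2)*(n^3 - 5*n^2 + 6*n) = n*(n - 3)*(n - 2)*(n^2 - 5*n + 6) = n*(n - 3)*(n - 2)^2*(n - 3)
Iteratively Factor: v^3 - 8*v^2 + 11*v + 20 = (v + 1)*(v^2 - 9*v + 20) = (v - 4)*(v + 1)*(v - 5)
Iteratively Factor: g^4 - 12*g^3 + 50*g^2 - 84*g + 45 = (g - 3)*(g^3 - 9*g^2 + 23*g - 15) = (g - 3)^2*(g^2 - 6*g + 5) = (g - 5)*(g - 3)^2*(g - 1)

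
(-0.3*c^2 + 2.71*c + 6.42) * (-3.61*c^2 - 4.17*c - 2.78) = 1.083*c^4 - 8.5321*c^3 - 33.6429*c^2 - 34.3052*c - 17.8476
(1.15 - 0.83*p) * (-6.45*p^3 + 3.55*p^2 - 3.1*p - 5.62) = 5.3535*p^4 - 10.364*p^3 + 6.6555*p^2 + 1.0996*p - 6.463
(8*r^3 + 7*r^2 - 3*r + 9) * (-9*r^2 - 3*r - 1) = -72*r^5 - 87*r^4 - 2*r^3 - 79*r^2 - 24*r - 9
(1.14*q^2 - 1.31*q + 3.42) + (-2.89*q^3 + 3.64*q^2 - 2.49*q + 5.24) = -2.89*q^3 + 4.78*q^2 - 3.8*q + 8.66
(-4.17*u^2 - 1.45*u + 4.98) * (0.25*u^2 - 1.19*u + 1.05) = -1.0425*u^4 + 4.5998*u^3 - 1.408*u^2 - 7.4487*u + 5.229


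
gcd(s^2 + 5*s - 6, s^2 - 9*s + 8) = s - 1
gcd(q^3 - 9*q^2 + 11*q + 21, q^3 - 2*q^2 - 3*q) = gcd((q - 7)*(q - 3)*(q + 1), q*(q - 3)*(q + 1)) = q^2 - 2*q - 3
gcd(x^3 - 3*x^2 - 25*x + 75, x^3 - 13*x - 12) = 1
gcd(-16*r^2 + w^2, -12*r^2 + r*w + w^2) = 4*r + w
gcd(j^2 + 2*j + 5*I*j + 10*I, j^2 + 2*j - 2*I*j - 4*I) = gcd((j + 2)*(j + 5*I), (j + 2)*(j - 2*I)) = j + 2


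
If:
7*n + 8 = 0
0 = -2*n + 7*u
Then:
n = -8/7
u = -16/49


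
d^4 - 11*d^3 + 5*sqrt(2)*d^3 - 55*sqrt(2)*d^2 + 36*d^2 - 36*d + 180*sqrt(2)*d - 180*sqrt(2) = (d - 6)*(d - 3)*(d - 2)*(d + 5*sqrt(2))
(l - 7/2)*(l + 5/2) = l^2 - l - 35/4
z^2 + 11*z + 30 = (z + 5)*(z + 6)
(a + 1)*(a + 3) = a^2 + 4*a + 3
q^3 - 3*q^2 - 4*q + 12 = (q - 3)*(q - 2)*(q + 2)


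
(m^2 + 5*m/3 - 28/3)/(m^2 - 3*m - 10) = (-3*m^2 - 5*m + 28)/(3*(-m^2 + 3*m + 10))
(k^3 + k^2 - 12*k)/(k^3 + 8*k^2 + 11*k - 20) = k*(k - 3)/(k^2 + 4*k - 5)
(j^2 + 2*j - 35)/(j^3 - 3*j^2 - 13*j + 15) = (j + 7)/(j^2 + 2*j - 3)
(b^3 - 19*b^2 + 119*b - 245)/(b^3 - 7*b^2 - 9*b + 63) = (b^2 - 12*b + 35)/(b^2 - 9)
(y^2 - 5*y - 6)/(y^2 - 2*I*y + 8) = (y^2 - 5*y - 6)/(y^2 - 2*I*y + 8)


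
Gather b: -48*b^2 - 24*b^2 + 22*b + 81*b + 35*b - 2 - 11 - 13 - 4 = -72*b^2 + 138*b - 30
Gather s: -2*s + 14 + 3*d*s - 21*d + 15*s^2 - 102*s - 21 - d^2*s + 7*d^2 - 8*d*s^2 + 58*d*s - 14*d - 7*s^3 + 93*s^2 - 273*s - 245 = 7*d^2 - 35*d - 7*s^3 + s^2*(108 - 8*d) + s*(-d^2 + 61*d - 377) - 252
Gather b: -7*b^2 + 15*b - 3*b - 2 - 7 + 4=-7*b^2 + 12*b - 5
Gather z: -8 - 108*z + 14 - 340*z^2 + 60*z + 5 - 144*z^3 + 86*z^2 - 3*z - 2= -144*z^3 - 254*z^2 - 51*z + 9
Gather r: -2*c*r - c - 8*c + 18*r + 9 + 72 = -9*c + r*(18 - 2*c) + 81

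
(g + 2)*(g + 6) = g^2 + 8*g + 12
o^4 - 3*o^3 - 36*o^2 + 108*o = o*(o - 6)*(o - 3)*(o + 6)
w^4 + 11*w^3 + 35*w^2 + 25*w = w*(w + 1)*(w + 5)^2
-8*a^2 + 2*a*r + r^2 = (-2*a + r)*(4*a + r)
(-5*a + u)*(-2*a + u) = 10*a^2 - 7*a*u + u^2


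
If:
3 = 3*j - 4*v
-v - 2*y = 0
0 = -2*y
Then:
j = 1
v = 0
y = 0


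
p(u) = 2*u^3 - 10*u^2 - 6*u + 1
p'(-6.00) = 330.00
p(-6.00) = -755.00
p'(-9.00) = 660.00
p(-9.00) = -2213.00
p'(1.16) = -21.13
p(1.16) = -16.29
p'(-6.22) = 350.53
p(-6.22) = -829.85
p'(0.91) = -19.23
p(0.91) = -11.23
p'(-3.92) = 164.60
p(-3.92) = -249.62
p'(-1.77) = 48.20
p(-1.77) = -30.80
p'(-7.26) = 455.45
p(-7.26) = -1247.83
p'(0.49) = -14.36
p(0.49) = -4.11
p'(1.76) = -22.61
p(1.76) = -29.63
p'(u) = 6*u^2 - 20*u - 6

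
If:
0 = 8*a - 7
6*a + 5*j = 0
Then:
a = 7/8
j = -21/20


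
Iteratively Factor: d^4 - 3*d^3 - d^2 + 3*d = (d + 1)*(d^3 - 4*d^2 + 3*d) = (d - 3)*(d + 1)*(d^2 - d) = d*(d - 3)*(d + 1)*(d - 1)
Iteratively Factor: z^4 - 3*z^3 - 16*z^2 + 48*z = (z - 3)*(z^3 - 16*z) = (z - 3)*(z + 4)*(z^2 - 4*z) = (z - 4)*(z - 3)*(z + 4)*(z)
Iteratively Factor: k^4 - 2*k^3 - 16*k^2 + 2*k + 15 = (k - 1)*(k^3 - k^2 - 17*k - 15) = (k - 1)*(k + 1)*(k^2 - 2*k - 15) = (k - 1)*(k + 1)*(k + 3)*(k - 5)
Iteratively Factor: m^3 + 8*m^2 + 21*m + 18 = (m + 3)*(m^2 + 5*m + 6) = (m + 3)^2*(m + 2)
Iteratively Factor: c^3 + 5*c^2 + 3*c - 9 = (c + 3)*(c^2 + 2*c - 3) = (c - 1)*(c + 3)*(c + 3)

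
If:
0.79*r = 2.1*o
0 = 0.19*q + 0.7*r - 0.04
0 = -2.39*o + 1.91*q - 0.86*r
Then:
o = 0.02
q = 0.04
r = 0.05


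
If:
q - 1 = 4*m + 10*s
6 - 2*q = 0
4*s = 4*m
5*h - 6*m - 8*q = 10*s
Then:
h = 184/35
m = 1/7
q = 3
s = 1/7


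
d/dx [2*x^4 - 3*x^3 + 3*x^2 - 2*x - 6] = 8*x^3 - 9*x^2 + 6*x - 2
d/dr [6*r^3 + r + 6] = 18*r^2 + 1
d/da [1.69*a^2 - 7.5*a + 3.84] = 3.38*a - 7.5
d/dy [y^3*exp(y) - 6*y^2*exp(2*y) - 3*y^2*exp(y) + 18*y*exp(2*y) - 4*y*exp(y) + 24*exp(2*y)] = (y^3 - 12*y^2*exp(y) + 24*y*exp(y) - 10*y + 66*exp(y) - 4)*exp(y)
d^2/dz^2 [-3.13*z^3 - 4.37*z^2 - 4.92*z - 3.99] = -18.78*z - 8.74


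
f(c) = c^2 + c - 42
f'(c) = 2*c + 1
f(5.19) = -9.87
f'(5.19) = 11.38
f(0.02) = -41.98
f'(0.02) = 1.04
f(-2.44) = -38.49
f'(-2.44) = -3.88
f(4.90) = -13.09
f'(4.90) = 10.80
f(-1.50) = -41.25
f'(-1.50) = -2.00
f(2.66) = -32.26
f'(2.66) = 6.32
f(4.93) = -12.77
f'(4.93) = 10.86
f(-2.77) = -37.10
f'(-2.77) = -4.54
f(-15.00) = 168.00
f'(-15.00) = -29.00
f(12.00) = 114.00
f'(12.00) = 25.00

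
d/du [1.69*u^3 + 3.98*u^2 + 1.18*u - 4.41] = 5.07*u^2 + 7.96*u + 1.18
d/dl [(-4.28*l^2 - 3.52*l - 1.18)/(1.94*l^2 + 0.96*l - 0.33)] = (2.72*l^2 + 7.4032*l + 2.2944)/(3.7636*l^4 + 3.7248*l^3 - 0.3588*l^2 - 0.6336*l + 0.1089)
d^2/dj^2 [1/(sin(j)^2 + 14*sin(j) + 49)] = 2*(7*sin(j) + cos(2*j) + 2)/(sin(j) + 7)^4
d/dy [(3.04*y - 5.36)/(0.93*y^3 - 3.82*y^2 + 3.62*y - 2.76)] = (-5.6544*y^3 + 26.5672*y^2 - 40.9504*y + 11.0128)/(0.8649*y^6 - 7.1052*y^5 + 21.3256*y^4 - 32.7904*y^3 + 34.1908*y^2 - 19.9824*y + 7.6176)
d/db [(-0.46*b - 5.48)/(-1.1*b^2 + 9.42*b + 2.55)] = (-0.506*b^2 - 12.056*b + 50.4486)/(1.21*b^4 - 20.724*b^3 + 83.1264*b^2 + 48.042*b + 6.5025)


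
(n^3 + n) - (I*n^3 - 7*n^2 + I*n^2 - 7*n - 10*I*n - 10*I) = n^3 - I*n^3 + 7*n^2 - I*n^2 + 8*n + 10*I*n + 10*I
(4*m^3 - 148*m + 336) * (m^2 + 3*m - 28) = 4*m^5 + 12*m^4 - 260*m^3 - 108*m^2 + 5152*m - 9408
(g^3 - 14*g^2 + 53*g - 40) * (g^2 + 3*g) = g^5 - 11*g^4 + 11*g^3 + 119*g^2 - 120*g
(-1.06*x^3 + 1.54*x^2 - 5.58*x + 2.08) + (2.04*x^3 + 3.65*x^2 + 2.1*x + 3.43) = 0.98*x^3 + 5.19*x^2 - 3.48*x + 5.51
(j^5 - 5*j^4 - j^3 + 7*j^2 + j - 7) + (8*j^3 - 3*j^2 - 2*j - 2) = j^5 - 5*j^4 + 7*j^3 + 4*j^2 - j - 9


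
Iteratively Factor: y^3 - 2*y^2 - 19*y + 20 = (y - 1)*(y^2 - y - 20) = (y - 1)*(y + 4)*(y - 5)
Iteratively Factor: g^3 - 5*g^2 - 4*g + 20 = (g - 5)*(g^2 - 4) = (g - 5)*(g + 2)*(g - 2)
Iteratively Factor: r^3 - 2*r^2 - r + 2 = (r + 1)*(r^2 - 3*r + 2) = (r - 1)*(r + 1)*(r - 2)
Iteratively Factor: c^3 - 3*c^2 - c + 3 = (c - 1)*(c^2 - 2*c - 3) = (c - 3)*(c - 1)*(c + 1)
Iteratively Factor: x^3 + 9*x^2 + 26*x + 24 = (x + 2)*(x^2 + 7*x + 12) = (x + 2)*(x + 4)*(x + 3)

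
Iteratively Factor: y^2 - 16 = (y + 4)*(y - 4)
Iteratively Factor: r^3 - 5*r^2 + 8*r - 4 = (r - 2)*(r^2 - 3*r + 2) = (r - 2)*(r - 1)*(r - 2)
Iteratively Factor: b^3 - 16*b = (b)*(b^2 - 16) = b*(b - 4)*(b + 4)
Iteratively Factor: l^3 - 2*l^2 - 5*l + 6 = (l - 3)*(l^2 + l - 2) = (l - 3)*(l + 2)*(l - 1)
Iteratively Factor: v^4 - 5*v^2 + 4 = (v + 2)*(v^3 - 2*v^2 - v + 2) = (v - 1)*(v + 2)*(v^2 - v - 2) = (v - 2)*(v - 1)*(v + 2)*(v + 1)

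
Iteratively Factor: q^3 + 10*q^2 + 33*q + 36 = (q + 4)*(q^2 + 6*q + 9) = (q + 3)*(q + 4)*(q + 3)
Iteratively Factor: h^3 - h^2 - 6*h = (h)*(h^2 - h - 6) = h*(h - 3)*(h + 2)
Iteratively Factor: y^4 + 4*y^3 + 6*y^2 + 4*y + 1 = (y + 1)*(y^3 + 3*y^2 + 3*y + 1) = (y + 1)^2*(y^2 + 2*y + 1) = (y + 1)^3*(y + 1)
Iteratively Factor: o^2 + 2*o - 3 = (o - 1)*(o + 3)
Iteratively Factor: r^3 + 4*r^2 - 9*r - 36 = (r + 3)*(r^2 + r - 12) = (r - 3)*(r + 3)*(r + 4)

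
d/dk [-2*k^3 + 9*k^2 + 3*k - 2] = -6*k^2 + 18*k + 3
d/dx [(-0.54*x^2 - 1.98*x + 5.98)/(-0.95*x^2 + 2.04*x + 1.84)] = (-2.9826*x^2 + 9.3748*x - 15.8424)/(0.9025*x^4 - 3.876*x^3 + 0.6656*x^2 + 7.5072*x + 3.3856)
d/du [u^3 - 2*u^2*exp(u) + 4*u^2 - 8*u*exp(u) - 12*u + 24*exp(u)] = -2*u^2*exp(u) + 3*u^2 - 12*u*exp(u) + 8*u + 16*exp(u) - 12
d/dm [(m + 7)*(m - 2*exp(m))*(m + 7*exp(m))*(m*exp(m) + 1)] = (m + 1)*(m + 7)*(m - 2*exp(m))*(m + 7*exp(m))*exp(m) + (m + 7)*(m - 2*exp(m))*(m*exp(m) + 1)*(7*exp(m) + 1) - (m + 7)*(m + 7*exp(m))*(m*exp(m) + 1)*(2*exp(m) - 1) + (m - 2*exp(m))*(m + 7*exp(m))*(m*exp(m) + 1)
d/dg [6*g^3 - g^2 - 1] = 2*g*(9*g - 1)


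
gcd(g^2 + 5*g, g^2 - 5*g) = g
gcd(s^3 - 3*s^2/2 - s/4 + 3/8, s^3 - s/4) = s^2 - 1/4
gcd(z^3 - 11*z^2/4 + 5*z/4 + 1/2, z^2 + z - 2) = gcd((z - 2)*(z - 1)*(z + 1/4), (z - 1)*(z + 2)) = z - 1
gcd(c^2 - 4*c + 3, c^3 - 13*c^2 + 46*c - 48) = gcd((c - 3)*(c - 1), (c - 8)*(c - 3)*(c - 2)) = c - 3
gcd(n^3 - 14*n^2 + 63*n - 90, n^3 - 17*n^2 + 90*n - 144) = n^2 - 9*n + 18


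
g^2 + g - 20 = (g - 4)*(g + 5)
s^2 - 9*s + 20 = (s - 5)*(s - 4)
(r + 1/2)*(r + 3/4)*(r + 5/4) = r^3 + 5*r^2/2 + 31*r/16 + 15/32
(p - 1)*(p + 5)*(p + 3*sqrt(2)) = p^3 + 4*p^2 + 3*sqrt(2)*p^2 - 5*p + 12*sqrt(2)*p - 15*sqrt(2)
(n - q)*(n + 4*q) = n^2 + 3*n*q - 4*q^2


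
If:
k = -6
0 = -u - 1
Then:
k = -6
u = -1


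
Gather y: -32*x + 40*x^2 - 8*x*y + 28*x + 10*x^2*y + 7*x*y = 40*x^2 - 4*x + y*(10*x^2 - x)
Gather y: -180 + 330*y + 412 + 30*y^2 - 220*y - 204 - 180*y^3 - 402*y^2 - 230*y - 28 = -180*y^3 - 372*y^2 - 120*y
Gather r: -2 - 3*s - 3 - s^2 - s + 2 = -s^2 - 4*s - 3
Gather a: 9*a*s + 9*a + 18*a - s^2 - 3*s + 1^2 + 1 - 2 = a*(9*s + 27) - s^2 - 3*s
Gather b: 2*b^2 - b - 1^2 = 2*b^2 - b - 1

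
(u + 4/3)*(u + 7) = u^2 + 25*u/3 + 28/3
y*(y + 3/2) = y^2 + 3*y/2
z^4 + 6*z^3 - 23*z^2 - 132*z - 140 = (z - 5)*(z + 2)^2*(z + 7)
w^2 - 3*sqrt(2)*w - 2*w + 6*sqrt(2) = (w - 2)*(w - 3*sqrt(2))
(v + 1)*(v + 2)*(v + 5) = v^3 + 8*v^2 + 17*v + 10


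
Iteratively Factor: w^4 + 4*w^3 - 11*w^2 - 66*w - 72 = (w - 4)*(w^3 + 8*w^2 + 21*w + 18) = (w - 4)*(w + 3)*(w^2 + 5*w + 6) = (w - 4)*(w + 2)*(w + 3)*(w + 3)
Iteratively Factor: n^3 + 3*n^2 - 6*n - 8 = (n + 1)*(n^2 + 2*n - 8) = (n + 1)*(n + 4)*(n - 2)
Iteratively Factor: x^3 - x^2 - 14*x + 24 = (x + 4)*(x^2 - 5*x + 6) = (x - 3)*(x + 4)*(x - 2)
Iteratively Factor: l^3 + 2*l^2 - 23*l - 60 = (l + 3)*(l^2 - l - 20) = (l - 5)*(l + 3)*(l + 4)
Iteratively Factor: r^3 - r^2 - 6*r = (r - 3)*(r^2 + 2*r) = r*(r - 3)*(r + 2)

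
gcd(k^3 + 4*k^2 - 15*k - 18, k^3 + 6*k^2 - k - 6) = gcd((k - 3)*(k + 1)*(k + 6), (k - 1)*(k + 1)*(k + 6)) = k^2 + 7*k + 6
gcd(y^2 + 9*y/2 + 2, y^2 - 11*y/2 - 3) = y + 1/2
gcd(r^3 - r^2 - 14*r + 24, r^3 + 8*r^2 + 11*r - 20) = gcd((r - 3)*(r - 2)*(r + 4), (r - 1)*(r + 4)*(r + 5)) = r + 4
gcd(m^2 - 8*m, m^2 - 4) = 1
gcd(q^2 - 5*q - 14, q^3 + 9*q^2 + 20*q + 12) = q + 2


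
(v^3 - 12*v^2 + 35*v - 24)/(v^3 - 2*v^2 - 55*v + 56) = (v - 3)/(v + 7)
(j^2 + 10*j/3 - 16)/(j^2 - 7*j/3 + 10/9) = 3*(3*j^2 + 10*j - 48)/(9*j^2 - 21*j + 10)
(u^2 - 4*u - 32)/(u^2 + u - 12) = (u - 8)/(u - 3)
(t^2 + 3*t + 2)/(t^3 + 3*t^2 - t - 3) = (t + 2)/(t^2 + 2*t - 3)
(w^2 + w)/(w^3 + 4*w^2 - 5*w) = (w + 1)/(w^2 + 4*w - 5)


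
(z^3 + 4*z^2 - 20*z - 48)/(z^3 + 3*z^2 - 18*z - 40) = (z + 6)/(z + 5)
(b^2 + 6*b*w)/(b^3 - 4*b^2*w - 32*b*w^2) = (-b - 6*w)/(-b^2 + 4*b*w + 32*w^2)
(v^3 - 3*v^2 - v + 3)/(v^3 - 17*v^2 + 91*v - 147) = (v^2 - 1)/(v^2 - 14*v + 49)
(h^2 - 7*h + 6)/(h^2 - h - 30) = (h - 1)/(h + 5)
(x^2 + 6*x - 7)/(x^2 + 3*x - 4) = (x + 7)/(x + 4)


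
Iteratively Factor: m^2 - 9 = (m - 3)*(m + 3)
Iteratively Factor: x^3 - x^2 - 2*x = (x + 1)*(x^2 - 2*x) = (x - 2)*(x + 1)*(x)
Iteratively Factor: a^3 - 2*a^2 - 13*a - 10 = (a + 1)*(a^2 - 3*a - 10) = (a + 1)*(a + 2)*(a - 5)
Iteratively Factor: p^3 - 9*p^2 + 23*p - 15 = (p - 3)*(p^2 - 6*p + 5) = (p - 5)*(p - 3)*(p - 1)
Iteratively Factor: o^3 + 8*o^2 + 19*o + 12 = (o + 1)*(o^2 + 7*o + 12) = (o + 1)*(o + 3)*(o + 4)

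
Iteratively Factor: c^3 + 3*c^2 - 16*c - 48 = (c + 4)*(c^2 - c - 12) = (c + 3)*(c + 4)*(c - 4)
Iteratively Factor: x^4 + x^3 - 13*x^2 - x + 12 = (x + 4)*(x^3 - 3*x^2 - x + 3) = (x + 1)*(x + 4)*(x^2 - 4*x + 3) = (x - 1)*(x + 1)*(x + 4)*(x - 3)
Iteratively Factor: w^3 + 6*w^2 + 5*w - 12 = (w + 4)*(w^2 + 2*w - 3) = (w + 3)*(w + 4)*(w - 1)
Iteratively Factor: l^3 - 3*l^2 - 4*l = (l - 4)*(l^2 + l) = l*(l - 4)*(l + 1)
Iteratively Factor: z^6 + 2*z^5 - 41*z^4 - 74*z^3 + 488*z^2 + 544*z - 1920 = (z + 4)*(z^5 - 2*z^4 - 33*z^3 + 58*z^2 + 256*z - 480) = (z - 2)*(z + 4)*(z^4 - 33*z^2 - 8*z + 240) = (z - 2)*(z + 4)^2*(z^3 - 4*z^2 - 17*z + 60) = (z - 2)*(z + 4)^3*(z^2 - 8*z + 15) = (z - 3)*(z - 2)*(z + 4)^3*(z - 5)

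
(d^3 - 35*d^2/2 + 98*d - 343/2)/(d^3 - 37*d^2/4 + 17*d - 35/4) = 2*(2*d^2 - 21*d + 49)/(4*d^2 - 9*d + 5)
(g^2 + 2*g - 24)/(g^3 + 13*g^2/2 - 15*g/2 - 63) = 2*(g - 4)/(2*g^2 + g - 21)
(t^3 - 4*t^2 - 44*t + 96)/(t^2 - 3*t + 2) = (t^2 - 2*t - 48)/(t - 1)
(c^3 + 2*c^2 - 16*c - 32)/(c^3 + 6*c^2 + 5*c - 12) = (c^2 - 2*c - 8)/(c^2 + 2*c - 3)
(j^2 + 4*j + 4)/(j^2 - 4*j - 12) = (j + 2)/(j - 6)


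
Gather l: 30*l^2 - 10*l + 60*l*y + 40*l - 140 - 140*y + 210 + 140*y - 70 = 30*l^2 + l*(60*y + 30)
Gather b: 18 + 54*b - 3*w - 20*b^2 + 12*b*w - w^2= -20*b^2 + b*(12*w + 54) - w^2 - 3*w + 18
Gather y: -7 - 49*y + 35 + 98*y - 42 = 49*y - 14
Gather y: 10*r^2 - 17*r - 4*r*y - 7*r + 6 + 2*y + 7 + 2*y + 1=10*r^2 - 24*r + y*(4 - 4*r) + 14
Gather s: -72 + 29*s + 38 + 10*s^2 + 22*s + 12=10*s^2 + 51*s - 22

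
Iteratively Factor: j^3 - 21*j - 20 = (j - 5)*(j^2 + 5*j + 4) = (j - 5)*(j + 4)*(j + 1)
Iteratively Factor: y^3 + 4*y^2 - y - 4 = (y - 1)*(y^2 + 5*y + 4) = (y - 1)*(y + 4)*(y + 1)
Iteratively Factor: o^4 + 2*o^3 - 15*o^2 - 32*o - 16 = (o - 4)*(o^3 + 6*o^2 + 9*o + 4) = (o - 4)*(o + 1)*(o^2 + 5*o + 4) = (o - 4)*(o + 1)*(o + 4)*(o + 1)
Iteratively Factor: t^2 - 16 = (t + 4)*(t - 4)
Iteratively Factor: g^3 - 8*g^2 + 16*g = (g - 4)*(g^2 - 4*g) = g*(g - 4)*(g - 4)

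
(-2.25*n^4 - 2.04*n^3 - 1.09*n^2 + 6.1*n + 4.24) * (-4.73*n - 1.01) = 10.6425*n^5 + 11.9217*n^4 + 7.2161*n^3 - 27.7521*n^2 - 26.2162*n - 4.2824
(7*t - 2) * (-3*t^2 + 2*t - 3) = -21*t^3 + 20*t^2 - 25*t + 6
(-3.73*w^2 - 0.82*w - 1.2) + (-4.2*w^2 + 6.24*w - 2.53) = -7.93*w^2 + 5.42*w - 3.73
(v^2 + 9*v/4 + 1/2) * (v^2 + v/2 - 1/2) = v^4 + 11*v^3/4 + 9*v^2/8 - 7*v/8 - 1/4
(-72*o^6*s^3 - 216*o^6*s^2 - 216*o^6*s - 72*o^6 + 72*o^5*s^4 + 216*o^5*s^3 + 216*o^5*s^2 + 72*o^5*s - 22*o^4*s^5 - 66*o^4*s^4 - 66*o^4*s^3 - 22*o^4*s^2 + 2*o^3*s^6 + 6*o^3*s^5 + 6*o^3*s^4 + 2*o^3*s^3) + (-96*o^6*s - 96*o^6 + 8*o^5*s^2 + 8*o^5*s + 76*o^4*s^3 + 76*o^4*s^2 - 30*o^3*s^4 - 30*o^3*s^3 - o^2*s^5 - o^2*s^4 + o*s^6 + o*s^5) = -72*o^6*s^3 - 216*o^6*s^2 - 312*o^6*s - 168*o^6 + 72*o^5*s^4 + 216*o^5*s^3 + 224*o^5*s^2 + 80*o^5*s - 22*o^4*s^5 - 66*o^4*s^4 + 10*o^4*s^3 + 54*o^4*s^2 + 2*o^3*s^6 + 6*o^3*s^5 - 24*o^3*s^4 - 28*o^3*s^3 - o^2*s^5 - o^2*s^4 + o*s^6 + o*s^5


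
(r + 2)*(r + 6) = r^2 + 8*r + 12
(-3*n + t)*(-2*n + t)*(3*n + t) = 18*n^3 - 9*n^2*t - 2*n*t^2 + t^3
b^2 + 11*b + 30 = (b + 5)*(b + 6)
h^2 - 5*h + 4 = (h - 4)*(h - 1)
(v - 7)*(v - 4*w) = v^2 - 4*v*w - 7*v + 28*w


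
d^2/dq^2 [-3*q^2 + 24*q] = -6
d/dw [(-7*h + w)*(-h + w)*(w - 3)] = 7*h^2 - 16*h*w + 24*h + 3*w^2 - 6*w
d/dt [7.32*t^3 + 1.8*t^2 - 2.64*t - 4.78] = 21.96*t^2 + 3.6*t - 2.64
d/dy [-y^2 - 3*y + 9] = -2*y - 3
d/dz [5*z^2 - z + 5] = 10*z - 1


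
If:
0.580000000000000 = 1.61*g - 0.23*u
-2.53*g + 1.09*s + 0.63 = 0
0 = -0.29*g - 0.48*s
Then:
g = 0.20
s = -0.12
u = -1.14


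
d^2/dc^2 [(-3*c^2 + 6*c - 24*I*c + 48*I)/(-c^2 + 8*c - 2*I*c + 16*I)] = (c^3*(36 + 36*I) + c*(-1728 + 1728*I) + 3456 - 5760*I)/(c^6 + c^5*(-24 + 6*I) + c^4*(180 - 144*I) + c^3*(-224 + 1144*I) + c^2*(-2304 - 2880*I) + c*(6144 - 1536*I) + 4096*I)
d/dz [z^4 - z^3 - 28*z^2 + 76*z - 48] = 4*z^3 - 3*z^2 - 56*z + 76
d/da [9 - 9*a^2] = -18*a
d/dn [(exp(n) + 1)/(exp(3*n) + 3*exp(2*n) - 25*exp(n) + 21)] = (-(exp(n) + 1)*(3*exp(2*n) + 6*exp(n) - 25) + exp(3*n) + 3*exp(2*n) - 25*exp(n) + 21)*exp(n)/(exp(3*n) + 3*exp(2*n) - 25*exp(n) + 21)^2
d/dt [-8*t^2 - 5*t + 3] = -16*t - 5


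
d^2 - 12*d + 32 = (d - 8)*(d - 4)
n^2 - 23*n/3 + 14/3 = (n - 7)*(n - 2/3)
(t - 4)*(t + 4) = t^2 - 16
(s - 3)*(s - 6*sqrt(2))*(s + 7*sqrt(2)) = s^3 - 3*s^2 + sqrt(2)*s^2 - 84*s - 3*sqrt(2)*s + 252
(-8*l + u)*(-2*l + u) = 16*l^2 - 10*l*u + u^2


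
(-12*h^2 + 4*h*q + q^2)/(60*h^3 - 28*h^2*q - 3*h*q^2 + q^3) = (6*h + q)/(-30*h^2 - h*q + q^2)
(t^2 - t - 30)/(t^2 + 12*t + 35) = (t - 6)/(t + 7)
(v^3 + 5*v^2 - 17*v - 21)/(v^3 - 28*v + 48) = (v^3 + 5*v^2 - 17*v - 21)/(v^3 - 28*v + 48)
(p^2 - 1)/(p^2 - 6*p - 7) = (p - 1)/(p - 7)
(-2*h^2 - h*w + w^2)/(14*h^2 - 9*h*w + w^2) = (h + w)/(-7*h + w)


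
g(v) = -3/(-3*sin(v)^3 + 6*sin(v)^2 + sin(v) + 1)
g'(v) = -3*(9*sin(v)^2*cos(v) - 12*sin(v)*cos(v) - cos(v))/(-3*sin(v)^3 + 6*sin(v)^2 + sin(v) + 1)^2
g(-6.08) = -2.11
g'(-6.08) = 4.44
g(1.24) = -0.63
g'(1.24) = 0.18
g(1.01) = -0.69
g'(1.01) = 0.40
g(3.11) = -2.89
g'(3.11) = -3.82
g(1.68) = -0.60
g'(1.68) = -0.05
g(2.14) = -0.70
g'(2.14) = -0.41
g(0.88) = -0.76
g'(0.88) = 0.60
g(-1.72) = -0.34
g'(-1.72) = 0.11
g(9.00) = -1.35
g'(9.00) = -2.45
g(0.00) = -3.00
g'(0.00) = 3.00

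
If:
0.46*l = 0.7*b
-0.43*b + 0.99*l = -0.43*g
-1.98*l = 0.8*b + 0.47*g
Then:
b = 0.00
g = 0.00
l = 0.00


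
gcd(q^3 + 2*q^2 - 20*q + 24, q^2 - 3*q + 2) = q - 2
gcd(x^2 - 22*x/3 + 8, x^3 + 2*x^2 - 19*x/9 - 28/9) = x - 4/3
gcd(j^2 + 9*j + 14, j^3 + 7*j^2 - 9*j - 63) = j + 7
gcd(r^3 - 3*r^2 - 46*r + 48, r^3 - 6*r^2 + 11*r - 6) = r - 1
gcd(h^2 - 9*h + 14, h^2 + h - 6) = h - 2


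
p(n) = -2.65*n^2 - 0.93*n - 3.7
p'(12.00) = -64.53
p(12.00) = -396.46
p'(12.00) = -64.53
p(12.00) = -396.46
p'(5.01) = -27.48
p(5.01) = -74.87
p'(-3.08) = 15.39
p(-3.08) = -25.97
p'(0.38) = -2.94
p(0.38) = -4.44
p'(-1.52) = 7.13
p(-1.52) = -8.41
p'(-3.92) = 19.85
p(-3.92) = -40.78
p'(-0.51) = 1.77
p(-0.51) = -3.91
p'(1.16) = -7.08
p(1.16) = -8.34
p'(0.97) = -6.07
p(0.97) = -7.10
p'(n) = -5.3*n - 0.93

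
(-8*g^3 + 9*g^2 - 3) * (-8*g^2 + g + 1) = 64*g^5 - 80*g^4 + g^3 + 33*g^2 - 3*g - 3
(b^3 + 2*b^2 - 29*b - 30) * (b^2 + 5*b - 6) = b^5 + 7*b^4 - 25*b^3 - 187*b^2 + 24*b + 180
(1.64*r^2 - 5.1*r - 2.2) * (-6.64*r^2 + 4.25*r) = -10.8896*r^4 + 40.834*r^3 - 7.067*r^2 - 9.35*r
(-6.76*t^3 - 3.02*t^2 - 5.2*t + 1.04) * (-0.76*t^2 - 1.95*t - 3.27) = 5.1376*t^5 + 15.4772*t^4 + 31.9462*t^3 + 19.225*t^2 + 14.976*t - 3.4008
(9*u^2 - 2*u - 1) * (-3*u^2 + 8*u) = -27*u^4 + 78*u^3 - 13*u^2 - 8*u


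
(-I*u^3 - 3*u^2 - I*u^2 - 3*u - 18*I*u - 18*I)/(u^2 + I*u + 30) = (-I*u^3 + u^2*(-3 - I) + u*(-3 - 18*I) - 18*I)/(u^2 + I*u + 30)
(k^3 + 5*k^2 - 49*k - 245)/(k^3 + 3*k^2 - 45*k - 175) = (k + 7)/(k + 5)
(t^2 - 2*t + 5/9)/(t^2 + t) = (t^2 - 2*t + 5/9)/(t*(t + 1))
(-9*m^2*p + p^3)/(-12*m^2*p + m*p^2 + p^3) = (3*m + p)/(4*m + p)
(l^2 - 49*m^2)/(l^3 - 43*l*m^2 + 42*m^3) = (l - 7*m)/(l^2 - 7*l*m + 6*m^2)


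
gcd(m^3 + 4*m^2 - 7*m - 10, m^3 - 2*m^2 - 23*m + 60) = m + 5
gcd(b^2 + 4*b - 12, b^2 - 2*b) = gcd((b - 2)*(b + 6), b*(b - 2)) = b - 2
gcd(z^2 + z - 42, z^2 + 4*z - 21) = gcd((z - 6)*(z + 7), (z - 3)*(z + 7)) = z + 7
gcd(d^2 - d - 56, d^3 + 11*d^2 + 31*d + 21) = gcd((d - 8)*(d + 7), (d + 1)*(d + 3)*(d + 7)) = d + 7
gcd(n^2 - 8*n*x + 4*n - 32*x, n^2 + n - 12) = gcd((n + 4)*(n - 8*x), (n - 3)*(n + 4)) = n + 4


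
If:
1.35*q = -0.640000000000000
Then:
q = -0.47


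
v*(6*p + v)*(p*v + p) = 6*p^2*v^2 + 6*p^2*v + p*v^3 + p*v^2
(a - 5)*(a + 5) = a^2 - 25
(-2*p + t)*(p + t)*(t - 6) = -2*p^2*t + 12*p^2 - p*t^2 + 6*p*t + t^3 - 6*t^2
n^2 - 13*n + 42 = (n - 7)*(n - 6)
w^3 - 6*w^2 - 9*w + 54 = (w - 6)*(w - 3)*(w + 3)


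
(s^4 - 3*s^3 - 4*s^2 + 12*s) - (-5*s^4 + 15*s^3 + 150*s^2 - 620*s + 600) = 6*s^4 - 18*s^3 - 154*s^2 + 632*s - 600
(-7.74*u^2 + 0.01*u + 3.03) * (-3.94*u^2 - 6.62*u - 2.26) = 30.4956*u^4 + 51.1994*u^3 + 5.488*u^2 - 20.0812*u - 6.8478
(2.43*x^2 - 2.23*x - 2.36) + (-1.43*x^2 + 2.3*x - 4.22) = 1.0*x^2 + 0.0699999999999998*x - 6.58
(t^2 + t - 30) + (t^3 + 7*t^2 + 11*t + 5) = t^3 + 8*t^2 + 12*t - 25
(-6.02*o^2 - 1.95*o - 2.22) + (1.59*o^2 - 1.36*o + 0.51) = -4.43*o^2 - 3.31*o - 1.71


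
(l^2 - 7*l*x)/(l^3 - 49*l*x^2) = 1/(l + 7*x)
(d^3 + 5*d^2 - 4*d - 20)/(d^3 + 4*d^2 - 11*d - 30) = (d - 2)/(d - 3)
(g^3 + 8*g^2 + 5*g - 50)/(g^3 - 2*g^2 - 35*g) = (g^2 + 3*g - 10)/(g*(g - 7))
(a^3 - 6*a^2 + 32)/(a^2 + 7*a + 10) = (a^2 - 8*a + 16)/(a + 5)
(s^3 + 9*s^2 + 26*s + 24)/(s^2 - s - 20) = (s^2 + 5*s + 6)/(s - 5)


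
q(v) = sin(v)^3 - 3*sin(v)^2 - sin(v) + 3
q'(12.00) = 2.60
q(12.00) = 2.52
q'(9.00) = 2.70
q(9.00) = 2.15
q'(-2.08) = -3.18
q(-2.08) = 0.92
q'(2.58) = 2.83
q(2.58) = 1.77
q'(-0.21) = 0.37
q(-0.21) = 3.07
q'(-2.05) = -3.08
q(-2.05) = 0.83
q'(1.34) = -0.91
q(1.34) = 0.11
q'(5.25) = 3.26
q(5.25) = 1.01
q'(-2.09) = -3.21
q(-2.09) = 0.95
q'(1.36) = -0.84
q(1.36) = 0.09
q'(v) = 3*sin(v)^2*cos(v) - 6*sin(v)*cos(v) - cos(v)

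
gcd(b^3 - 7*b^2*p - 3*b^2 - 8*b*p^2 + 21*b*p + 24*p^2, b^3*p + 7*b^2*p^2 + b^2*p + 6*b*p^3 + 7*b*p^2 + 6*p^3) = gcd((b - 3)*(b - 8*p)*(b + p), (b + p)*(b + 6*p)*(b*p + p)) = b + p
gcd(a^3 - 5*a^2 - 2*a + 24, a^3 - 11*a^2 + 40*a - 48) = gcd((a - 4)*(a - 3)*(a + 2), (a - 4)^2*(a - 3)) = a^2 - 7*a + 12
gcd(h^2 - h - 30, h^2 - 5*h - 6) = h - 6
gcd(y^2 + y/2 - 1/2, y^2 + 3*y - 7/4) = y - 1/2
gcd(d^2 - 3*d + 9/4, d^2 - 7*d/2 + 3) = d - 3/2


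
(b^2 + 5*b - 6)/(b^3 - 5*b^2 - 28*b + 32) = (b + 6)/(b^2 - 4*b - 32)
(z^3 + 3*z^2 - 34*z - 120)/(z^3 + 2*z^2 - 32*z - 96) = (z + 5)/(z + 4)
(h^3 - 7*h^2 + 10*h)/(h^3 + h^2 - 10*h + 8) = h*(h - 5)/(h^2 + 3*h - 4)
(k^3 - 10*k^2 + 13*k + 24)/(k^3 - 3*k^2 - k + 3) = (k - 8)/(k - 1)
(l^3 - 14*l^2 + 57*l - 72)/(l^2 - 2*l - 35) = (-l^3 + 14*l^2 - 57*l + 72)/(-l^2 + 2*l + 35)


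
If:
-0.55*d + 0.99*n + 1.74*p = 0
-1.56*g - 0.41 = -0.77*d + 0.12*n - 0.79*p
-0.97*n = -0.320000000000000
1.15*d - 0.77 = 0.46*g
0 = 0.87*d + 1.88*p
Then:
No Solution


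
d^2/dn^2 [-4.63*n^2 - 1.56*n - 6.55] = -9.26000000000000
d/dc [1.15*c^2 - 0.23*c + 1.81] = 2.3*c - 0.23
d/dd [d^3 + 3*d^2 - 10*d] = 3*d^2 + 6*d - 10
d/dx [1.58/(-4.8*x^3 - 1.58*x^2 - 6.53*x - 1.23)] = (22.752*x^2 + 4.9928*x + 10.3174)/(4.8*x^3 + 1.58*x^2 + 6.53*x + 1.23)^2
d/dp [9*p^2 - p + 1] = 18*p - 1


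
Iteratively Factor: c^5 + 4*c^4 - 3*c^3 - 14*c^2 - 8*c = (c + 1)*(c^4 + 3*c^3 - 6*c^2 - 8*c) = (c + 1)^2*(c^3 + 2*c^2 - 8*c) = (c - 2)*(c + 1)^2*(c^2 + 4*c) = c*(c - 2)*(c + 1)^2*(c + 4)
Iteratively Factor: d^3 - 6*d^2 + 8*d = (d - 4)*(d^2 - 2*d) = d*(d - 4)*(d - 2)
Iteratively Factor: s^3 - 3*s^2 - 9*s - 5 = (s + 1)*(s^2 - 4*s - 5) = (s + 1)^2*(s - 5)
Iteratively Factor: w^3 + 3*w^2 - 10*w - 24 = (w - 3)*(w^2 + 6*w + 8) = (w - 3)*(w + 2)*(w + 4)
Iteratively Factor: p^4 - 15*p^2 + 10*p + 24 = (p - 3)*(p^3 + 3*p^2 - 6*p - 8) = (p - 3)*(p + 4)*(p^2 - p - 2) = (p - 3)*(p + 1)*(p + 4)*(p - 2)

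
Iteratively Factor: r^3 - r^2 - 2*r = (r - 2)*(r^2 + r) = r*(r - 2)*(r + 1)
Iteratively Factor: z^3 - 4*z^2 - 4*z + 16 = (z - 4)*(z^2 - 4) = (z - 4)*(z + 2)*(z - 2)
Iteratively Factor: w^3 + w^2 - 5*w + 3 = (w + 3)*(w^2 - 2*w + 1) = (w - 1)*(w + 3)*(w - 1)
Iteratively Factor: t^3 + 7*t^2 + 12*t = (t + 3)*(t^2 + 4*t) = t*(t + 3)*(t + 4)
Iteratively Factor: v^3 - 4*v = (v - 2)*(v^2 + 2*v) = (v - 2)*(v + 2)*(v)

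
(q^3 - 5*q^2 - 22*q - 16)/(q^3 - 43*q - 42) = (q^2 - 6*q - 16)/(q^2 - q - 42)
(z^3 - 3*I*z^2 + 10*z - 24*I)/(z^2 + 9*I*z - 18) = (z^2 - 6*I*z - 8)/(z + 6*I)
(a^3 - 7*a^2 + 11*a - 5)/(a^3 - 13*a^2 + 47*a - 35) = (a - 1)/(a - 7)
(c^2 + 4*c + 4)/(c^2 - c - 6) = (c + 2)/(c - 3)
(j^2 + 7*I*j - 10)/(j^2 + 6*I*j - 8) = (j + 5*I)/(j + 4*I)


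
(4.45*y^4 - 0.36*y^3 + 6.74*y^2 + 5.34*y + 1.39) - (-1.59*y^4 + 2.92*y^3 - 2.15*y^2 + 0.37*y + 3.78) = 6.04*y^4 - 3.28*y^3 + 8.89*y^2 + 4.97*y - 2.39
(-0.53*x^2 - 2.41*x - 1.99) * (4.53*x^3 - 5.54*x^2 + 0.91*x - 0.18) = -2.4009*x^5 - 7.9811*x^4 + 3.8544*x^3 + 8.9269*x^2 - 1.3771*x + 0.3582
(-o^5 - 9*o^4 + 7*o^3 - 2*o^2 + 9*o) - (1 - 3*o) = -o^5 - 9*o^4 + 7*o^3 - 2*o^2 + 12*o - 1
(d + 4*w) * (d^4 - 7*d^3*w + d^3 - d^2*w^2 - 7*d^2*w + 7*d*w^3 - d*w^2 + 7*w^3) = d^5 - 3*d^4*w + d^4 - 29*d^3*w^2 - 3*d^3*w + 3*d^2*w^3 - 29*d^2*w^2 + 28*d*w^4 + 3*d*w^3 + 28*w^4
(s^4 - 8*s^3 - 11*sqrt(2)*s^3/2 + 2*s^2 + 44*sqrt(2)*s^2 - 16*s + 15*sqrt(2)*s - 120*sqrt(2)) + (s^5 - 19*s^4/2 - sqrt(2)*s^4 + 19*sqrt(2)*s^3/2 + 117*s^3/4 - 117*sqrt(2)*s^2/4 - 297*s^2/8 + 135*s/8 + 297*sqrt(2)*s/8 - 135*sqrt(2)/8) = s^5 - 17*s^4/2 - sqrt(2)*s^4 + 4*sqrt(2)*s^3 + 85*s^3/4 - 281*s^2/8 + 59*sqrt(2)*s^2/4 + 7*s/8 + 417*sqrt(2)*s/8 - 1095*sqrt(2)/8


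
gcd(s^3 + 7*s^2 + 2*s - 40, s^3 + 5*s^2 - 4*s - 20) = s^2 + 3*s - 10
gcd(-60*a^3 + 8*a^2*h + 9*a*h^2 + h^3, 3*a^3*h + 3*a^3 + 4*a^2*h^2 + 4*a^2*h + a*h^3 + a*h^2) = 1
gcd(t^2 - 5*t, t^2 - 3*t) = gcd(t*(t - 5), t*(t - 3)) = t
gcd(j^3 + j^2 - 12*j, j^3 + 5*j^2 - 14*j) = j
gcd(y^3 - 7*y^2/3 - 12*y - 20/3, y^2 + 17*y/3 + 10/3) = y + 2/3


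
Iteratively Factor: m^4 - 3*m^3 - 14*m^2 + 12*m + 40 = (m + 2)*(m^3 - 5*m^2 - 4*m + 20) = (m + 2)^2*(m^2 - 7*m + 10) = (m - 2)*(m + 2)^2*(m - 5)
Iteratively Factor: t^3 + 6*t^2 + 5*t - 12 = (t - 1)*(t^2 + 7*t + 12) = (t - 1)*(t + 3)*(t + 4)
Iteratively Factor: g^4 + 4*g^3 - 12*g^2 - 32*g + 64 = (g - 2)*(g^3 + 6*g^2 - 32) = (g - 2)*(g + 4)*(g^2 + 2*g - 8) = (g - 2)^2*(g + 4)*(g + 4)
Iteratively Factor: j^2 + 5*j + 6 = (j + 2)*(j + 3)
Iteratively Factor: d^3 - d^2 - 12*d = (d + 3)*(d^2 - 4*d) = d*(d + 3)*(d - 4)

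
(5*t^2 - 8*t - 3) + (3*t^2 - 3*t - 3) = 8*t^2 - 11*t - 6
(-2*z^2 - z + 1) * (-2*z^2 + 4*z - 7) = 4*z^4 - 6*z^3 + 8*z^2 + 11*z - 7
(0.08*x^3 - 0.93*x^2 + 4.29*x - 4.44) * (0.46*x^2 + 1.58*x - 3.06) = 0.0368*x^5 - 0.3014*x^4 + 0.2592*x^3 + 7.5816*x^2 - 20.1426*x + 13.5864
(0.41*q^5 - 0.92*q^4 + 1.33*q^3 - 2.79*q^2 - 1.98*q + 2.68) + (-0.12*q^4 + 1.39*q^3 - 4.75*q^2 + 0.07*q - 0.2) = 0.41*q^5 - 1.04*q^4 + 2.72*q^3 - 7.54*q^2 - 1.91*q + 2.48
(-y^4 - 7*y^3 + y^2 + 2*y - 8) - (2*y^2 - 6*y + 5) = -y^4 - 7*y^3 - y^2 + 8*y - 13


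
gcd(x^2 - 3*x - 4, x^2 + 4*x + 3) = x + 1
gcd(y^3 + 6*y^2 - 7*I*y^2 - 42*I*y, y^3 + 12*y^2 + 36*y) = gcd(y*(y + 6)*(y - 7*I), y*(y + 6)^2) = y^2 + 6*y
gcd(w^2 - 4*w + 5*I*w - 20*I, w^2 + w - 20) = w - 4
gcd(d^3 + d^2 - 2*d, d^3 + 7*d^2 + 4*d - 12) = d^2 + d - 2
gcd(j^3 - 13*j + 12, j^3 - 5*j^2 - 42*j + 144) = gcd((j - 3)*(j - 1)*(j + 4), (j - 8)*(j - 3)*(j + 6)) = j - 3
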